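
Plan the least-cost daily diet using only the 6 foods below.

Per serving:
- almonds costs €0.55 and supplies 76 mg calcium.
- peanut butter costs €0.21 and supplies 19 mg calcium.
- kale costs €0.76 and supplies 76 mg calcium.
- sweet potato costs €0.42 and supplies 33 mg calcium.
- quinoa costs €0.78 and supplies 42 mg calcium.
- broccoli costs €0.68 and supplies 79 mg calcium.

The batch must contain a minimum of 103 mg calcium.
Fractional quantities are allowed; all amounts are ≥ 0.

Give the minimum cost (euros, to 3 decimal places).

€0.745

This is a linear program. Let x1 = servings of almonds, x2 = servings of peanut butter, x3 = servings of kale, x4 = servings of sweet potato, x5 = servings of quinoa, x6 = servings of broccoli.
Minimize 0.55x1 + 0.21x2 + 0.76x3 + 0.42x4 + 0.78x5 + 0.68x6 subject to:
  76x1 + 19x2 + 76x3 + 33x4 + 42x5 + 79x6 ≥ 103   (calcium)
  x1, x2, x3, x4, x5, x6 ≥ 0.
The cheapest feasible vertex uses only almonds; peanut butter, kale, sweet potato, quinoa, broccoli are not used. There the calcium constraint is tight.
That vertex is x1 = 1.355.
Total cost: 0.55·1.355 = 0.74525.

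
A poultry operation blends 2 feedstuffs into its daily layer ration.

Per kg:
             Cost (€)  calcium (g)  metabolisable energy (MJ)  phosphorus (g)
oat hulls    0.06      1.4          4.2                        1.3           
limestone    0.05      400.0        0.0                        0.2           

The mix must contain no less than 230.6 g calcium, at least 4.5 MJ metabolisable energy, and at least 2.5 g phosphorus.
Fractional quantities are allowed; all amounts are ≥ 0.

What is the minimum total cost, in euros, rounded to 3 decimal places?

Let x1 = kg of oat hulls, x2 = kg of limestone.
Minimize 0.06x1 + 0.05x2 subject to:
  1.4x1 + 400x2 ≥ 230.6   (calcium)
  4.2x1 ≥ 4.5   (metabolisable energy)
  1.3x1 + 0.2x2 ≥ 2.5   (phosphorus)
  x1, x2 ≥ 0.
Both inputs are positive at the optimum. Binding constraints: calcium and phosphorus.
Optimal quantities: oat hulls = 1.835 kg, limestone = 0.5701 kg.
Hence cost = 0.06·1.835 + 0.05·0.5701 = €0.13861.

€0.139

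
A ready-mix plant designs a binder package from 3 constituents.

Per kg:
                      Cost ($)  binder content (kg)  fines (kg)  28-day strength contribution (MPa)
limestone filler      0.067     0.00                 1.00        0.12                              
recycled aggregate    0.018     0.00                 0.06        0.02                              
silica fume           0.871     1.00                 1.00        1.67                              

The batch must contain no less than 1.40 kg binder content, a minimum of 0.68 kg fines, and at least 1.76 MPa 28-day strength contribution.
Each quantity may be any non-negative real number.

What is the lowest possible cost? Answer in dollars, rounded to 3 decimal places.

Let x1 = kg of limestone filler, x2 = kg of recycled aggregate, x3 = kg of silica fume.
min 0.067x1 + 0.018x2 + 0.871x3 s.t.:
  1x3 ≥ 1.4   (binder content)
  1x1 + 0.06x2 + 1x3 ≥ 0.68   (fines)
  0.12x1 + 0.02x2 + 1.67x3 ≥ 1.76   (28-day strength contribution)
  x1, x2, x3 ≥ 0.
The minimum-cost mix takes nothing from limestone filler, recycled aggregate — only silica fume. There the binder content constraint is tight.
That vertex is x3 = 1.4.
Total cost: 0.871·1.4 = 1.21940.

$1.219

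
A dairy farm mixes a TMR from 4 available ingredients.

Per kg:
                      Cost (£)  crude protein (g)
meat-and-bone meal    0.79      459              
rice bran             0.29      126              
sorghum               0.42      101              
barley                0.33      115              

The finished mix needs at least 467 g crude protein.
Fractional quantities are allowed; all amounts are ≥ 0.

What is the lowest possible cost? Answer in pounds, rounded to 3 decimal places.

£0.804

Let x1 = kg of meat-and-bone meal, x2 = kg of rice bran, x3 = kg of sorghum, x4 = kg of barley.
min 0.79x1 + 0.29x2 + 0.42x3 + 0.33x4 subject to:
  459x1 + 126x2 + 101x3 + 115x4 ≥ 467   (crude protein)
  x1, x2, x3, x4 ≥ 0.
The cheapest feasible vertex uses only meat-and-bone meal; rice bran, sorghum, barley are not used. The crude protein requirement is met with equality.
So meat-and-bone meal = 1.0174 kg.
Hence cost = 0.79·1.0174 = £0.80375.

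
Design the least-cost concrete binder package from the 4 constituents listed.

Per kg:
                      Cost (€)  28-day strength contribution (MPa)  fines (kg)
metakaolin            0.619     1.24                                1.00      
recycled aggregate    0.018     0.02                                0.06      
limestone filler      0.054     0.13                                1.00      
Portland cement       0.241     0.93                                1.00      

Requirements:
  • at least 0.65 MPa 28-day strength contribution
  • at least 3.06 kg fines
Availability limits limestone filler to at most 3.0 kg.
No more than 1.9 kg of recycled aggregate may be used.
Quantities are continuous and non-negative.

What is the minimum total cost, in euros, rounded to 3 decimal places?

Let x1 = kg of metakaolin, x2 = kg of recycled aggregate, x3 = kg of limestone filler, x4 = kg of Portland cement.
Minimise 0.619x1 + 0.018x2 + 0.054x3 + 0.241x4 subject to:
  1.24x1 + 0.02x2 + 0.13x3 + 0.93x4 ≥ 0.65   (28-day strength contribution)
  1x1 + 0.06x2 + 1x3 + 1x4 ≥ 3.06   (fines)
  x3 ≤ 3
  x2 ≤ 1.9
  x1, x2, x3, x4 ≥ 0.
At the optimum only limestone filler, Portland cement are positive (metakaolin, recycled aggregate = 0). There the 28-day strength contribution and fines constraints are tight.
Solving gives x3 = 2.745, x4 = 0.3152.
Total cost: 0.054·2.745 + 0.241·0.3152 = 0.22419.

€0.224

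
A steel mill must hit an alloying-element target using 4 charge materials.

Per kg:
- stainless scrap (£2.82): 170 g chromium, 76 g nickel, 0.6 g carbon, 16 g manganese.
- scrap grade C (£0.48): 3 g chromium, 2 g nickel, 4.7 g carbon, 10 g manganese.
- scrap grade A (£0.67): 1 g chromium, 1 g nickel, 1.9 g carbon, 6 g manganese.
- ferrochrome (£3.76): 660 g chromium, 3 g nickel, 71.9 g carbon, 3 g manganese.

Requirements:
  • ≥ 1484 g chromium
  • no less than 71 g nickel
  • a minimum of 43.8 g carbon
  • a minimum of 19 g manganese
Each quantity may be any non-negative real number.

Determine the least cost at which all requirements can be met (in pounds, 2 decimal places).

£10.04

Set it up as a linear program. Let x1 = kg of stainless scrap, x2 = kg of scrap grade C, x3 = kg of scrap grade A, x4 = kg of ferrochrome.
min 2.82x1 + 0.48x2 + 0.67x3 + 3.76x4 s.t.:
  170x1 + 3x2 + 1x3 + 660x4 ≥ 1484   (chromium)
  76x1 + 2x2 + 1x3 + 3x4 ≥ 71   (nickel)
  0.6x1 + 4.7x2 + 1.9x3 + 71.9x4 ≥ 43.8   (carbon)
  16x1 + 10x2 + 6x3 + 3x4 ≥ 19   (manganese)
  x1, x2, x3, x4 ≥ 0.
At the optimum only stainless scrap, ferrochrome are positive (scrap grade C, scrap grade A = 0). Binding constraints: chromium and nickel.
Optimal quantities: stainless scrap = 0.85414 kg, ferrochrome = 2.0285 kg.
Cost = 2.82·0.85414 + 3.76·2.0285 = 10.0358.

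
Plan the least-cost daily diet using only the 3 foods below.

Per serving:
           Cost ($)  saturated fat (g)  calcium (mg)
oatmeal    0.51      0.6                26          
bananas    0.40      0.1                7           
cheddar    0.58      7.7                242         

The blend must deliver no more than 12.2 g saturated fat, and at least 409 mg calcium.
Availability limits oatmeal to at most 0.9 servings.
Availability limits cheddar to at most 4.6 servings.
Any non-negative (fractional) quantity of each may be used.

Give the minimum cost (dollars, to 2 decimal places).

Let x1 = servings of oatmeal, x2 = servings of bananas, x3 = servings of cheddar.
min 0.51x1 + 0.4x2 + 0.58x3 subject to:
  0.6x1 + 0.1x2 + 7.7x3 ≤ 12.2   (saturated fat)
  26x1 + 7x2 + 242x3 ≥ 409   (calcium)
  x1 ≤ 0.9
  x3 ≤ 4.6
  x1, x2, x3 ≥ 0.
All 3 inputs are positive at the optimum. The saturated fat, calcium, the oatmeal cap requirements are met with equality.
Solving gives x1 = 0.9, x2 = 4.963, x3 = 1.45.
Objective = 0.51·0.9 + 0.4·4.963 + 0.58·1.45 = 3.2852.

$3.29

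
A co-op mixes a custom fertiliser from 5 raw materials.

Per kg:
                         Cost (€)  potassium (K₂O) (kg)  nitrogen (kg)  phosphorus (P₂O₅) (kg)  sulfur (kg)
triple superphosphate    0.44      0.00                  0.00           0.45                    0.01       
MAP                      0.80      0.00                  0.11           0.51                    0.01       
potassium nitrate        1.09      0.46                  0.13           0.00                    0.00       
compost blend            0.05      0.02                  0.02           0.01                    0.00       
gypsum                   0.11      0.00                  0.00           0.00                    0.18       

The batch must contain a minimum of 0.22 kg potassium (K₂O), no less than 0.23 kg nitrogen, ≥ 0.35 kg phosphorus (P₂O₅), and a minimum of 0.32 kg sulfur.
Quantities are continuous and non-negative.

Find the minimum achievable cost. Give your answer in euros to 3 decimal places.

€0.997

This is a linear program. Let x1 = kg of triple superphosphate, x2 = kg of MAP, x3 = kg of potassium nitrate, x4 = kg of compost blend, x5 = kg of gypsum.
min 0.44x1 + 0.8x2 + 1.09x3 + 0.05x4 + 0.11x5 s.t.:
  0.46x3 + 0.02x4 ≥ 0.22   (potassium (K₂O))
  0.11x2 + 0.13x3 + 0.02x4 ≥ 0.23   (nitrogen)
  0.45x1 + 0.51x2 + 0.01x4 ≥ 0.35   (phosphorus (P₂O₅))
  0.01x1 + 0.01x2 + 0.18x5 ≥ 0.32   (sulfur)
  x1, x2, x3, x4, x5 ≥ 0.
The optimal basis is {triple superphosphate, compost blend, gypsum}; MAP, potassium nitrate drop out. The nitrogen, phosphorus (P₂O₅), sulfur requirements are met with equality.
Solving gives x1 = 0.5222, x4 = 11.5, x5 = 1.749.
Objective = 0.44·0.5222 + 0.05·11.5 + 0.11·1.749 = 0.99716.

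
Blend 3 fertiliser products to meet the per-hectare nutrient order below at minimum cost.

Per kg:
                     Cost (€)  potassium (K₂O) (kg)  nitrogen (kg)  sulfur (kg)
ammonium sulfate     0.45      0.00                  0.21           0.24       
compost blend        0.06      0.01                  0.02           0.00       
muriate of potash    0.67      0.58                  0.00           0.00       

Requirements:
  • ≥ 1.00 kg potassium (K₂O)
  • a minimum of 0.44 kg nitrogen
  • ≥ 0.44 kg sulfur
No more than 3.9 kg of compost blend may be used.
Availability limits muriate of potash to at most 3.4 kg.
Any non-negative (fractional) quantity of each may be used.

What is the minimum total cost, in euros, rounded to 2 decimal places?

€2.10

Treat it as an LP. Let x1 = kg of ammonium sulfate, x2 = kg of compost blend, x3 = kg of muriate of potash.
Minimise 0.45x1 + 0.06x2 + 0.67x3 s.t.:
  0.01x2 + 0.58x3 ≥ 1   (potassium (K₂O))
  0.21x1 + 0.02x2 ≥ 0.44   (nitrogen)
  0.24x1 ≥ 0.44   (sulfur)
  x2 ≤ 3.9
  x3 ≤ 3.4
  x1, x2, x3 ≥ 0.
The optimal basis is {ammonium sulfate, muriate of potash}; compost blend drops out. The potassium (K₂O) and nitrogen requirements are met with equality.
That vertex is x1 = 2.095, x3 = 1.724.
Total cost: 0.45·2.095 + 0.67·1.724 = 2.0978.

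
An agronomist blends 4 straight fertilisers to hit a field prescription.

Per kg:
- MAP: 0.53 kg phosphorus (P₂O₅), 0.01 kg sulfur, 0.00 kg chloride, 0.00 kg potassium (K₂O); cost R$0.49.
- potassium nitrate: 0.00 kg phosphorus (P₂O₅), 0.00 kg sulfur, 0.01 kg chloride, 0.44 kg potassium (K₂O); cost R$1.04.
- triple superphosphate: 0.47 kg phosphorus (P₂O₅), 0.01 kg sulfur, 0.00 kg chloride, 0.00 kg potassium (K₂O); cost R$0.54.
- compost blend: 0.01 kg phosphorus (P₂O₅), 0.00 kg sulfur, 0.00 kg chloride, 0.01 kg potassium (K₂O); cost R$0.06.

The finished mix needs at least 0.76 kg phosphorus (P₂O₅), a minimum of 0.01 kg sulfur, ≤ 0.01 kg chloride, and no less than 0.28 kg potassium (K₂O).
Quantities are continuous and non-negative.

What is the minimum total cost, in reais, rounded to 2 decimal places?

Let x1 = kg of MAP, x2 = kg of potassium nitrate, x3 = kg of triple superphosphate, x4 = kg of compost blend.
min 0.49x1 + 1.04x2 + 0.54x3 + 0.06x4 with:
  0.53x1 + 0.47x3 + 0.01x4 ≥ 0.76   (phosphorus (P₂O₅))
  0.01x1 + 0.01x3 ≥ 0.01   (sulfur)
  0.01x2 ≤ 0.01   (chloride)
  0.44x2 + 0.01x4 ≥ 0.28   (potassium (K₂O))
  x1, x2, x3, x4 ≥ 0.
The cheapest feasible vertex uses only MAP, potassium nitrate; triple superphosphate, compost blend are not used. The phosphorus (P₂O₅) and potassium (K₂O) requirements are met with equality.
So MAP = 1.434 kg, potassium nitrate = 0.6364 kg.
Objective = 0.49·1.434 + 1.04·0.6364 = 1.3645.

R$1.36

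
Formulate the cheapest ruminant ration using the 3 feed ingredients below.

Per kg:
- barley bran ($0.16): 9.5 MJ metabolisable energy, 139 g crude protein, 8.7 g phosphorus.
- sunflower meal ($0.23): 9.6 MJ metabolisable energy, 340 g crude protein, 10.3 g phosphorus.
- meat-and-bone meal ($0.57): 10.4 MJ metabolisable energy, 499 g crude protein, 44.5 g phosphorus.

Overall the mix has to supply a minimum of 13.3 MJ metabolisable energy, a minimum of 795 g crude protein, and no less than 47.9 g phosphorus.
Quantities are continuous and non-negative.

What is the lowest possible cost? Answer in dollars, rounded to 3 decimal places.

$0.726

Let x1 = kg of barley bran, x2 = kg of sunflower meal, x3 = kg of meat-and-bone meal.
Minimise 0.16x1 + 0.23x2 + 0.57x3 with:
  9.5x1 + 9.6x2 + 10.4x3 ≥ 13.3   (metabolisable energy)
  139x1 + 340x2 + 499x3 ≥ 795   (crude protein)
  8.7x1 + 10.3x2 + 44.5x3 ≥ 47.9   (phosphorus)
  x1, x2, x3 ≥ 0.
The optimal basis is {sunflower meal, meat-and-bone meal}; barley bran drops out. There the crude protein and phosphorus constraints are tight.
Solving gives x2 = 1.149, x3 = 0.8105.
Total cost: 0.23·1.149 + 0.57·0.8105 = 0.72626.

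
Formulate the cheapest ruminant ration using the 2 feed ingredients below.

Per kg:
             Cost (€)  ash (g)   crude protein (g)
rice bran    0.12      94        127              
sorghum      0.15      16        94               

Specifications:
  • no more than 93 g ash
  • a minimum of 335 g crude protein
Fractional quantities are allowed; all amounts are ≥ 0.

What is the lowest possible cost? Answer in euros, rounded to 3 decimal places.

This is a linear program. Let x1 = kg of rice bran, x2 = kg of sorghum.
Minimize 0.12x1 + 0.15x2 with:
  94x1 + 16x2 ≤ 93   (ash)
  127x1 + 94x2 ≥ 335   (crude protein)
  x1, x2 ≥ 0.
Both inputs are positive at the optimum. Binding constraints: ash and crude protein.
Optimal quantities: rice bran = 0.4971 kg, sorghum = 2.892 kg.
Cost = 0.12·0.4971 + 0.15·2.892 = 0.49345.

€0.493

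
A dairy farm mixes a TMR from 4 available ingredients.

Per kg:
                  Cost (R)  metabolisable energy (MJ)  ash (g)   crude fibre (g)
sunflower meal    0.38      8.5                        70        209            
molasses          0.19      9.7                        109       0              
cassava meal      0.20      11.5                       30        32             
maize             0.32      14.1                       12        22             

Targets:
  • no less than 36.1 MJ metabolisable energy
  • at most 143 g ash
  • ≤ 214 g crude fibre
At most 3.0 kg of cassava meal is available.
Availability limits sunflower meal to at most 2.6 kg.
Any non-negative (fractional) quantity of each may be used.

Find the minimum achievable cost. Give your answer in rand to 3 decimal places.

This is a linear program. Let x1 = kg of sunflower meal, x2 = kg of molasses, x3 = kg of cassava meal, x4 = kg of maize.
Minimise 0.38x1 + 0.19x2 + 0.2x3 + 0.32x4 subject to:
  8.5x1 + 9.7x2 + 11.5x3 + 14.1x4 ≥ 36.1   (metabolisable energy)
  70x1 + 109x2 + 30x3 + 12x4 ≤ 143   (ash)
  209x1 + 32x3 + 22x4 ≤ 214   (crude fibre)
  x3 ≤ 3
  x1 ≤ 2.6
  x1, x2, x3, x4 ≥ 0.
The cheapest feasible vertex uses only molasses, cassava meal; sunflower meal, maize are not used. The metabolisable energy and the cassava meal cap requirements are met with equality.
Solving gives x2 = 0.1649, x3 = 3.
Cost = 0.19·0.1649 + 0.2·3 = 0.63133.

R0.631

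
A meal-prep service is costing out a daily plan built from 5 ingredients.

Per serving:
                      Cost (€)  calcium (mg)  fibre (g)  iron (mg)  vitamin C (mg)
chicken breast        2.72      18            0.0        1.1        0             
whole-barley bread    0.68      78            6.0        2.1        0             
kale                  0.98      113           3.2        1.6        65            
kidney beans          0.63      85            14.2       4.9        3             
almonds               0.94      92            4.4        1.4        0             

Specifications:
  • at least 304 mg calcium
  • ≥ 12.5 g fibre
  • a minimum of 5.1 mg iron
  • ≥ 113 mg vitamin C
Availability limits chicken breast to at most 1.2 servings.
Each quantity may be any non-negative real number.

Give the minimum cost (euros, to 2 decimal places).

Let x1 = servings of chicken breast, x2 = servings of whole-barley bread, x3 = servings of kale, x4 = servings of kidney beans, x5 = servings of almonds.
min 2.72x1 + 0.68x2 + 0.98x3 + 0.63x4 + 0.94x5 s.t.:
  18x1 + 78x2 + 113x3 + 85x4 + 92x5 ≥ 304   (calcium)
  6x2 + 3.2x3 + 14.2x4 + 4.4x5 ≥ 12.5   (fibre)
  1.1x1 + 2.1x2 + 1.6x3 + 4.9x4 + 1.4x5 ≥ 5.1   (iron)
  65x3 + 3x4 ≥ 113   (vitamin C)
  x1 ≤ 1.2
  x1, x2, x3, x4, x5 ≥ 0.
The minimum-cost mix takes nothing from chicken breast, whole-barley bread, almonds — only kale, kidney beans. Binding constraints: calcium and vitamin C.
That vertex is x3 = 1.676, x4 = 1.348.
Hence cost = 0.98·1.676 + 0.63·1.348 = €2.4917.

€2.49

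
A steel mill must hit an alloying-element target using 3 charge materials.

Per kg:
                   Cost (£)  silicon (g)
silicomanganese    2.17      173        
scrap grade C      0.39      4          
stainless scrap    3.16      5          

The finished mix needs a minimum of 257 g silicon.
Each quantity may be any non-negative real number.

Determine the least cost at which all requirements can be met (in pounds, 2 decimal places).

£3.22

Let x1 = kg of silicomanganese, x2 = kg of scrap grade C, x3 = kg of stainless scrap.
min 2.17x1 + 0.39x2 + 3.16x3 s.t.:
  173x1 + 4x2 + 5x3 ≥ 257   (silicon)
  x1, x2, x3 ≥ 0.
The optimal basis is {silicomanganese}; scrap grade C, stainless scrap drop out. Binding constraint: silicon.
So silicomanganese = 1.486 kg.
Total cost: 2.17·1.486 = 3.2246.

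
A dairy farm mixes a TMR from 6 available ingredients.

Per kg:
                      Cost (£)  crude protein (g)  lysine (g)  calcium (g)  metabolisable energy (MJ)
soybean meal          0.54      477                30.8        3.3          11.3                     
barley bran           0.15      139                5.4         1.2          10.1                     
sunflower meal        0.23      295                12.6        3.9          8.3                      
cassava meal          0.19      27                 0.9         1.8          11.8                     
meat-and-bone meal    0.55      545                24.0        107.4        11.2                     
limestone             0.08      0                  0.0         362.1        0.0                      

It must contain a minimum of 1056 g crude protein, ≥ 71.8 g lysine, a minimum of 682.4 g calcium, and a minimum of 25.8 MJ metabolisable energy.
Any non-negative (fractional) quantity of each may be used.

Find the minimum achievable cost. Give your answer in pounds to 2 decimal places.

Treat it as an LP. Let x1 = kg of soybean meal, x2 = kg of barley bran, x3 = kg of sunflower meal, x4 = kg of cassava meal, x5 = kg of meat-and-bone meal, x6 = kg of limestone.
min 0.54x1 + 0.15x2 + 0.23x3 + 0.19x4 + 0.55x5 + 0.08x6 with:
  477x1 + 139x2 + 295x3 + 27x4 + 545x5 ≥ 1056   (crude protein)
  30.8x1 + 5.4x2 + 12.6x3 + 0.9x4 + 24x5 ≥ 71.8   (lysine)
  3.3x1 + 1.2x2 + 3.9x3 + 1.8x4 + 107.4x5 + 362.1x6 ≥ 682.4   (calcium)
  11.3x1 + 10.1x2 + 8.3x3 + 11.8x4 + 11.2x5 ≥ 25.8   (metabolisable energy)
  x1, x2, x3, x4, x5, x6 ≥ 0.
At the optimum only soybean meal, limestone are positive (barley bran, sunflower meal, cassava meal, meat-and-bone meal = 0). The lysine and calcium requirements are met with equality.
So soybean meal = 2.331 kg, limestone = 1.863 kg.
Total cost: 0.54·2.331 + 0.08·1.863 = 1.4078.

£1.41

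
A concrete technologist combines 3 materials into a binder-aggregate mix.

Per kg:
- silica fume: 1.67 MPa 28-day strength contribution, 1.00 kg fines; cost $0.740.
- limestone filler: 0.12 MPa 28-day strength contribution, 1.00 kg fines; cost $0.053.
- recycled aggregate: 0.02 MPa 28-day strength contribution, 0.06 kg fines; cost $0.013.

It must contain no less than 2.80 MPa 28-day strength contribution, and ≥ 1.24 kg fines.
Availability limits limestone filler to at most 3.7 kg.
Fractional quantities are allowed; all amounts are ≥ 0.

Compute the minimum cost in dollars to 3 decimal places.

$1.240

Let x1 = kg of silica fume, x2 = kg of limestone filler, x3 = kg of recycled aggregate.
min 0.74x1 + 0.053x2 + 0.013x3 s.t.:
  1.67x1 + 0.12x2 + 0.02x3 ≥ 2.8   (28-day strength contribution)
  1x1 + 1x2 + 0.06x3 ≥ 1.24   (fines)
  x2 ≤ 3.7
  x1, x2, x3 ≥ 0.
At the optimum only silica fume, limestone filler are positive (recycled aggregate = 0). Binding constraints: 28-day strength contribution and the limestone filler cap.
So silica fume = 1.411 kg, limestone filler = 3.7 kg.
Hence cost = 0.74·1.411 + 0.053·3.7 = $1.24024.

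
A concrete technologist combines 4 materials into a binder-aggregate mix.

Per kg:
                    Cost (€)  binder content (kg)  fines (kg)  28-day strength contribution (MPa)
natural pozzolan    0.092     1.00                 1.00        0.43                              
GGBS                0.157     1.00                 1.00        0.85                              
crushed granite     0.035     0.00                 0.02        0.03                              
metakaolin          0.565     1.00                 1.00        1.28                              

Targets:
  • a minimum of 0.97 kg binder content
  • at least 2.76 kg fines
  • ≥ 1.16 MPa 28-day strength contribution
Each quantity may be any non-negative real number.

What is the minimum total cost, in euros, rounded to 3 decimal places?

Treat it as an LP. Let x1 = kg of natural pozzolan, x2 = kg of GGBS, x3 = kg of crushed granite, x4 = kg of metakaolin.
min 0.092x1 + 0.157x2 + 0.035x3 + 0.565x4 subject to:
  1x1 + 1x2 + 1x4 ≥ 0.97   (binder content)
  1x1 + 1x2 + 0.02x3 + 1x4 ≥ 2.76   (fines)
  0.43x1 + 0.85x2 + 0.03x3 + 1.28x4 ≥ 1.16   (28-day strength contribution)
  x1, x2, x3, x4 ≥ 0.
The cheapest feasible vertex uses only natural pozzolan; GGBS, crushed granite, metakaolin are not used. Binding constraint: fines.
So natural pozzolan = 2.76 kg.
Hence cost = 0.092·2.76 = €0.25392.

€0.254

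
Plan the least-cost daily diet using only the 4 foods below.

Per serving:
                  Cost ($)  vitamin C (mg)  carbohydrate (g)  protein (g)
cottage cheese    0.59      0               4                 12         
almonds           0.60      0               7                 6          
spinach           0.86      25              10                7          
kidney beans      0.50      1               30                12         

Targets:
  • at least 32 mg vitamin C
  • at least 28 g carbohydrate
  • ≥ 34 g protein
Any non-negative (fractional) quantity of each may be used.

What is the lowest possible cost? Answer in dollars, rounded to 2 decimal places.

$2.10

Let x1 = servings of cottage cheese, x2 = servings of almonds, x3 = servings of spinach, x4 = servings of kidney beans.
Minimise 0.59x1 + 0.6x2 + 0.86x3 + 0.5x4 s.t.:
  25x3 + 1x4 ≥ 32   (vitamin C)
  4x1 + 7x2 + 10x3 + 30x4 ≥ 28   (carbohydrate)
  12x1 + 6x2 + 7x3 + 12x4 ≥ 34   (protein)
  x1, x2, x3, x4 ≥ 0.
At the optimum only spinach, kidney beans are positive (cottage cheese, almonds = 0). The vitamin C and protein requirements are met with equality.
Solving gives x3 = 1.195, x4 = 2.137.
Objective = 0.86·1.195 + 0.5·2.137 = 2.0962.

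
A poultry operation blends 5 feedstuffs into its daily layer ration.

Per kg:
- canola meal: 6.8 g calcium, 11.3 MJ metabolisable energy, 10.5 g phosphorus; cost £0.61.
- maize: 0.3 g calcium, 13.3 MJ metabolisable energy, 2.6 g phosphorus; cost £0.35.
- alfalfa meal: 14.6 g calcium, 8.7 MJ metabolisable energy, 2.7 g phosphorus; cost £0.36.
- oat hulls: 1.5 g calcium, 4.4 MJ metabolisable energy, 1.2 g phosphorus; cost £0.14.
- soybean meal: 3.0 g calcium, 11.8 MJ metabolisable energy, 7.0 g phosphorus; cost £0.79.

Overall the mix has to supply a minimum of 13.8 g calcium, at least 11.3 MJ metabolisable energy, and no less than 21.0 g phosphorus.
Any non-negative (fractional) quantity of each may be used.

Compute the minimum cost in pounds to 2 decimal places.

Let x1 = kg of canola meal, x2 = kg of maize, x3 = kg of alfalfa meal, x4 = kg of oat hulls, x5 = kg of soybean meal.
Minimize 0.61x1 + 0.35x2 + 0.36x3 + 0.14x4 + 0.79x5 s.t.:
  6.8x1 + 0.3x2 + 14.6x3 + 1.5x4 + 3x5 ≥ 13.8   (calcium)
  11.3x1 + 13.3x2 + 8.7x3 + 4.4x4 + 11.8x5 ≥ 11.3   (metabolisable energy)
  10.5x1 + 2.6x2 + 2.7x3 + 1.2x4 + 7x5 ≥ 21   (phosphorus)
  x1, x2, x3, x4, x5 ≥ 0.
The cheapest feasible vertex uses only canola meal, alfalfa meal; maize, oat hulls, soybean meal are not used. Binding constraints: calcium and phosphorus.
Solving gives x1 = 1.996, x3 = 0.01556.
Objective = 0.61·1.996 + 0.36·0.01556 = 1.2232.

£1.22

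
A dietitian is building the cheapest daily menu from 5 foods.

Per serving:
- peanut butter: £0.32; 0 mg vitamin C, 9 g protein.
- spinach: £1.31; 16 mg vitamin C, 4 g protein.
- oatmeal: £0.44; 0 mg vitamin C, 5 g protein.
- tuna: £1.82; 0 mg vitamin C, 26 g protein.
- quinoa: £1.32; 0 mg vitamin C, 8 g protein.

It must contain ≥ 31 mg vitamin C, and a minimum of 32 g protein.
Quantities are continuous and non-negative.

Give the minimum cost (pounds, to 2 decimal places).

Treat it as an LP. Let x1 = servings of peanut butter, x2 = servings of spinach, x3 = servings of oatmeal, x4 = servings of tuna, x5 = servings of quinoa.
Minimise 0.32x1 + 1.31x2 + 0.44x3 + 1.82x4 + 1.32x5 s.t.:
  16x2 ≥ 31   (vitamin C)
  9x1 + 4x2 + 5x3 + 26x4 + 8x5 ≥ 32   (protein)
  x1, x2, x3, x4, x5 ≥ 0.
The optimal basis is {peanut butter, spinach}; oatmeal, tuna, quinoa drop out. There the vitamin C and protein constraints are tight.
Optimal quantities: peanut butter = 2.694 servings, spinach = 1.938 servings.
Objective = 0.32·2.694 + 1.31·1.938 = 3.4009.

£3.40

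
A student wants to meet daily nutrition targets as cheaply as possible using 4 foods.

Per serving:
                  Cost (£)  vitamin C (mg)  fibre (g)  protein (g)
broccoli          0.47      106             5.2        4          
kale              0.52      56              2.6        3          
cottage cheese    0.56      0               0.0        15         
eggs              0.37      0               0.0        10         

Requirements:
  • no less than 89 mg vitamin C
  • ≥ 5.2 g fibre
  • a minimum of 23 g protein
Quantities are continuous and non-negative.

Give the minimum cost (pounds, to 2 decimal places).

Treat it as an LP. Let x1 = servings of broccoli, x2 = servings of kale, x3 = servings of cottage cheese, x4 = servings of eggs.
min 0.47x1 + 0.52x2 + 0.56x3 + 0.37x4 subject to:
  106x1 + 56x2 ≥ 89   (vitamin C)
  5.2x1 + 2.6x2 ≥ 5.2   (fibre)
  4x1 + 3x2 + 15x3 + 10x4 ≥ 23   (protein)
  x1, x2, x3, x4 ≥ 0.
At the optimum only broccoli, eggs are positive (kale, cottage cheese = 0). The fibre and protein requirements are met with equality.
Optimal quantities: broccoli = 1 serving, eggs = 1.9 servings.
Objective = 0.47·1 + 0.37·1.9 = 1.1730.

£1.17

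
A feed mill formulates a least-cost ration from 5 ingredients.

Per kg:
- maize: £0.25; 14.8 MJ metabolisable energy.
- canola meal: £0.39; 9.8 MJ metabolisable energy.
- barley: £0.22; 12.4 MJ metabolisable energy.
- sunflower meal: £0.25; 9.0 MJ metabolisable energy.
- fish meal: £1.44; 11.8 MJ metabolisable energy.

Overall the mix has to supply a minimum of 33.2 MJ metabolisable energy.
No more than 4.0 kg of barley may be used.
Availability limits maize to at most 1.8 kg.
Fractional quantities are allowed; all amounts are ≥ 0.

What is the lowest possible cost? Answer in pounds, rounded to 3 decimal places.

£0.566

Let x1 = kg of maize, x2 = kg of canola meal, x3 = kg of barley, x4 = kg of sunflower meal, x5 = kg of fish meal.
min 0.25x1 + 0.39x2 + 0.22x3 + 0.25x4 + 1.44x5 subject to:
  14.8x1 + 9.8x2 + 12.4x3 + 9x4 + 11.8x5 ≥ 33.2   (metabolisable energy)
  x3 ≤ 4
  x1 ≤ 1.8
  x1, x2, x3, x4, x5 ≥ 0.
The optimal basis is {maize, barley}; canola meal, sunflower meal, fish meal drop out. There the metabolisable energy and the maize cap constraints are tight.
Optimal quantities: maize = 1.8 kg, barley = 0.529 kg.
Total cost: 0.25·1.8 + 0.22·0.529 = 0.56638.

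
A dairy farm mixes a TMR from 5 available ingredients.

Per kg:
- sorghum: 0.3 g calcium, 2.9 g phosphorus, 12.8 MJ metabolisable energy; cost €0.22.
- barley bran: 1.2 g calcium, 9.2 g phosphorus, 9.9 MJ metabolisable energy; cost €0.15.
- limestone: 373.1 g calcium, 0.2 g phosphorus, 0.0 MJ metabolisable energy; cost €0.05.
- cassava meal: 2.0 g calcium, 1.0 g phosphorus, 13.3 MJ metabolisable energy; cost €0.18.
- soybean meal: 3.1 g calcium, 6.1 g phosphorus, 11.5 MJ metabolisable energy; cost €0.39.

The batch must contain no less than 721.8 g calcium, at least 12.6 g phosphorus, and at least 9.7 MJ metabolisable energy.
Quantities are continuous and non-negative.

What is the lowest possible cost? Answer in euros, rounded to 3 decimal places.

€0.296

Let x1 = kg of sorghum, x2 = kg of barley bran, x3 = kg of limestone, x4 = kg of cassava meal, x5 = kg of soybean meal.
Minimise 0.22x1 + 0.15x2 + 0.05x3 + 0.18x4 + 0.39x5 subject to:
  0.3x1 + 1.2x2 + 373.1x3 + 2x4 + 3.1x5 ≥ 721.8   (calcium)
  2.9x1 + 9.2x2 + 0.2x3 + 1x4 + 6.1x5 ≥ 12.6   (phosphorus)
  12.8x1 + 9.9x2 + 13.3x4 + 11.5x5 ≥ 9.7   (metabolisable energy)
  x1, x2, x3, x4, x5 ≥ 0.
The minimum-cost mix takes nothing from sorghum, cassava meal, soybean meal — only barley bran, limestone. Binding constraints: calcium and phosphorus.
That vertex is x2 = 1.328, x3 = 1.93.
Objective = 0.15·1.328 + 0.05·1.93 = 0.29570.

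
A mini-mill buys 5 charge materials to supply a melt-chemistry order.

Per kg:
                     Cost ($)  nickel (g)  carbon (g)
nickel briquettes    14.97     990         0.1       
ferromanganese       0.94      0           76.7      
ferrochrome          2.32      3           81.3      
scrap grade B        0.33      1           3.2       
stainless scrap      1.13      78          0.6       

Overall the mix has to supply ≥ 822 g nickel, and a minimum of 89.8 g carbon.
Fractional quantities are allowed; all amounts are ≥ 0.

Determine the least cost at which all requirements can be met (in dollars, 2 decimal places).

$12.93

Let x1 = kg of nickel briquettes, x2 = kg of ferromanganese, x3 = kg of ferrochrome, x4 = kg of scrap grade B, x5 = kg of stainless scrap.
Minimize 14.97x1 + 0.94x2 + 2.32x3 + 0.33x4 + 1.13x5 with:
  990x1 + 3x3 + 1x4 + 78x5 ≥ 822   (nickel)
  0.1x1 + 76.7x2 + 81.3x3 + 3.2x4 + 0.6x5 ≥ 89.8   (carbon)
  x1, x2, x3, x4, x5 ≥ 0.
The minimum-cost mix takes nothing from nickel briquettes, ferrochrome, scrap grade B — only ferromanganese, stainless scrap. The nickel and carbon requirements are met with equality.
That vertex is x2 = 1.088, x5 = 10.54.
Cost = 0.94·1.088 + 1.13·10.54 = 12.9329.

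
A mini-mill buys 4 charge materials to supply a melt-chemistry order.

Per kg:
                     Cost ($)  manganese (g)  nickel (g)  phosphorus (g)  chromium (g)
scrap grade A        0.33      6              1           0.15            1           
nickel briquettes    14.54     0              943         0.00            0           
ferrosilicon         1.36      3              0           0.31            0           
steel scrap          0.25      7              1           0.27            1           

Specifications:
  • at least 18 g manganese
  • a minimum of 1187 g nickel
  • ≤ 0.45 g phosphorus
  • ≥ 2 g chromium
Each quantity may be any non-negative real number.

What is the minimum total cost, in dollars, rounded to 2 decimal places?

Let x1 = kg of scrap grade A, x2 = kg of nickel briquettes, x3 = kg of ferrosilicon, x4 = kg of steel scrap.
Minimise 0.33x1 + 14.54x2 + 1.36x3 + 0.25x4 with:
  6x1 + 3x3 + 7x4 ≥ 18   (manganese)
  1x1 + 943x2 + 1x4 ≥ 1187   (nickel)
  0.15x1 + 0.31x3 + 0.27x4 ≤ 0.45   (phosphorus)
  1x1 + 1x4 ≥ 2   (chromium)
  x1, x2, x3, x4 ≥ 0.
The optimal basis is {scrap grade A, nickel briquettes}; ferrosilicon, steel scrap drop out. The manganese, nickel, phosphorus requirements are met with equality.
That vertex is x1 = 3, x2 = 1.256.
Objective = 0.33·3 + 14.54·1.256 = 19.2522.

$19.25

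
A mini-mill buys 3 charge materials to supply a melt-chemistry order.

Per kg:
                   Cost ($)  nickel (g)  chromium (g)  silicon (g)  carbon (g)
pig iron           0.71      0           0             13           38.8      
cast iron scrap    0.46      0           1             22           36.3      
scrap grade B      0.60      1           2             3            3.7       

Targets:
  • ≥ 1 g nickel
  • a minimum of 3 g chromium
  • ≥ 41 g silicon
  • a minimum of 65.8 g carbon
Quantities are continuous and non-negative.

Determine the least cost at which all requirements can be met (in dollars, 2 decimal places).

$1.39

This is a linear program. Let x1 = kg of pig iron, x2 = kg of cast iron scrap, x3 = kg of scrap grade B.
min 0.71x1 + 0.46x2 + 0.6x3 s.t.:
  1x3 ≥ 1   (nickel)
  1x2 + 2x3 ≥ 3   (chromium)
  13x1 + 22x2 + 3x3 ≥ 41   (silicon)
  38.8x1 + 36.3x2 + 3.7x3 ≥ 65.8   (carbon)
  x1, x2, x3 ≥ 0.
The minimum-cost mix takes nothing from pig iron — only cast iron scrap, scrap grade B. The nickel and silicon requirements are met with equality.
That vertex is x2 = 1.727, x3 = 1.
Objective = 0.46·1.727 + 0.6·1 = 1.3944.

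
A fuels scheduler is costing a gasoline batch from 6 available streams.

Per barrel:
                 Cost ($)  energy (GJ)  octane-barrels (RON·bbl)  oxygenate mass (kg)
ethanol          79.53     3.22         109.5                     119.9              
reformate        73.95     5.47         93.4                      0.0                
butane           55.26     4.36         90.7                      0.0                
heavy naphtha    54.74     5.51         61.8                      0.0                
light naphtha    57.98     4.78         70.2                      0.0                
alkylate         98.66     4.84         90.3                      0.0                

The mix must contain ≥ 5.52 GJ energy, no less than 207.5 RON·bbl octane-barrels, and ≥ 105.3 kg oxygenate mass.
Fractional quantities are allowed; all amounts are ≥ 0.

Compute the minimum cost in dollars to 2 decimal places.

$137.68

Let x1 = barrels of ethanol, x2 = barrels of reformate, x3 = barrels of butane, x4 = barrels of heavy naphtha, x5 = barrels of light naphtha, x6 = barrels of alkylate.
Minimise 79.53x1 + 73.95x2 + 55.26x3 + 54.74x4 + 57.98x5 + 98.66x6 subject to:
  3.22x1 + 5.47x2 + 4.36x3 + 5.51x4 + 4.78x5 + 4.84x6 ≥ 5.52   (energy)
  109.5x1 + 93.4x2 + 90.7x3 + 61.8x4 + 70.2x5 + 90.3x6 ≥ 207.5   (octane-barrels)
  119.9x1 ≥ 105.3   (oxygenate mass)
  x1, x2, x3, x4, x5, x6 ≥ 0.
The cheapest feasible vertex uses only ethanol, butane; reformate, heavy naphtha, light naphtha, alkylate are not used. There the octane-barrels and oxygenate mass constraints are tight.
That vertex is x1 = 0.87823, x3 = 1.2275.
Objective = 79.53·0.87823 + 55.26·1.2275 = 137.6773.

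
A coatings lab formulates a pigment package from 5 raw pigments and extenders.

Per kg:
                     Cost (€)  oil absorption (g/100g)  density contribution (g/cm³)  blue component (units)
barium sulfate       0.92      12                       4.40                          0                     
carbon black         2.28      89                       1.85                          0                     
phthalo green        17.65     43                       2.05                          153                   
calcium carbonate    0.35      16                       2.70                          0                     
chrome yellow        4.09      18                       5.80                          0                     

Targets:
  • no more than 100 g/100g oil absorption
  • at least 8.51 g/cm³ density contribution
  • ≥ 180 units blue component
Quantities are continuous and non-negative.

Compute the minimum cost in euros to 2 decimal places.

This is a linear program. Let x1 = kg of barium sulfate, x2 = kg of carbon black, x3 = kg of phthalo green, x4 = kg of calcium carbonate, x5 = kg of chrome yellow.
Minimise 0.92x1 + 2.28x2 + 17.65x3 + 0.35x4 + 4.09x5 with:
  12x1 + 89x2 + 43x3 + 16x4 + 18x5 ≤ 100   (oil absorption)
  4.4x1 + 1.85x2 + 2.05x3 + 2.7x4 + 5.8x5 ≥ 8.51   (density contribution)
  153x3 ≥ 180   (blue component)
  x1, x2, x3, x4, x5 ≥ 0.
The minimum-cost mix takes nothing from barium sulfate, carbon black, chrome yellow — only phthalo green, calcium carbonate. There the density contribution and blue component constraints are tight.
Solving gives x3 = 1.1765, x4 = 2.2586.
Objective = 17.65·1.1765 + 0.35·2.2586 = 21.5557.

€21.56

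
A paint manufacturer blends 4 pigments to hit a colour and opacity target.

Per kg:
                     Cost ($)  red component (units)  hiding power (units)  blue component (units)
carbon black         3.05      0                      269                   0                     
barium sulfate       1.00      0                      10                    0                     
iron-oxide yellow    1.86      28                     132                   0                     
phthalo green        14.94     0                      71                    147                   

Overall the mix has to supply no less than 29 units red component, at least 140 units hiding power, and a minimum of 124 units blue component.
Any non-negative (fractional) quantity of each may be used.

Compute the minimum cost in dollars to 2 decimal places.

$14.53

Let x1 = kg of carbon black, x2 = kg of barium sulfate, x3 = kg of iron-oxide yellow, x4 = kg of phthalo green.
min 3.05x1 + 1x2 + 1.86x3 + 14.94x4 s.t.:
  28x3 ≥ 29   (red component)
  269x1 + 10x2 + 132x3 + 71x4 ≥ 140   (hiding power)
  147x4 ≥ 124   (blue component)
  x1, x2, x3, x4 ≥ 0.
The optimal basis is {iron-oxide yellow, phthalo green}; carbon black, barium sulfate drop out. There the red component and blue component constraints are tight.
Solving gives x3 = 1.036, x4 = 0.8435.
Objective = 1.86·1.036 + 14.94·0.8435 = 14.5289.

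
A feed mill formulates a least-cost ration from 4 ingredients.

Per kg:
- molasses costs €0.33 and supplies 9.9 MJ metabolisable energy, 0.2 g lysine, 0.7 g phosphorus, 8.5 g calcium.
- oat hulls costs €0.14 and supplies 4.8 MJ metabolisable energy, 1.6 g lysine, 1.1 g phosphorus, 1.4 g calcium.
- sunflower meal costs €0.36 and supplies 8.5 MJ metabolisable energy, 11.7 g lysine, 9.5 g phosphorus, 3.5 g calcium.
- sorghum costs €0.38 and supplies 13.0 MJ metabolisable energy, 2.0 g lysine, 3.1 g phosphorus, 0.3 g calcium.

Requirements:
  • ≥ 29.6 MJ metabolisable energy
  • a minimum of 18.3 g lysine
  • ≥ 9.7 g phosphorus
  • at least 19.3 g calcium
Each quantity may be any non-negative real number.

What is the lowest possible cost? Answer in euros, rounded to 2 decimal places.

Let x1 = kg of molasses, x2 = kg of oat hulls, x3 = kg of sunflower meal, x4 = kg of sorghum.
min 0.33x1 + 0.14x2 + 0.36x3 + 0.38x4 with:
  9.9x1 + 4.8x2 + 8.5x3 + 13x4 ≥ 29.6   (metabolisable energy)
  0.2x1 + 1.6x2 + 11.7x3 + 2x4 ≥ 18.3   (lysine)
  0.7x1 + 1.1x2 + 9.5x3 + 3.1x4 ≥ 9.7   (phosphorus)
  8.5x1 + 1.4x2 + 3.5x3 + 0.3x4 ≥ 19.3   (calcium)
  x1, x2, x3, x4 ≥ 0.
The optimal basis is {molasses, oat hulls, sunflower meal}; sorghum drops out. Binding constraints: metabolisable energy, lysine, calcium.
So molasses = 1.624 kg, oat hulls = 0.1268 kg, sunflower meal = 1.519 kg.
Objective = 0.33·1.624 + 0.14·0.1268 + 0.36·1.519 = 1.1005.

€1.10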